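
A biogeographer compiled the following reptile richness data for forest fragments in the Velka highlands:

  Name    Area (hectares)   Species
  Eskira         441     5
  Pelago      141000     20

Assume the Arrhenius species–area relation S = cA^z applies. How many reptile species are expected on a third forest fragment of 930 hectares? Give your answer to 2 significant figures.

6.0

z = ln(20/5) / ln(141000/441) = 1.3863 / 5.7675 = 0.2404
c = 5 / 441^0.2404 = 5 / 4.321 = 1.157
S₃ = 1.157 × 930^0.2404 = 1.157 × 5.17 ≈ 5.982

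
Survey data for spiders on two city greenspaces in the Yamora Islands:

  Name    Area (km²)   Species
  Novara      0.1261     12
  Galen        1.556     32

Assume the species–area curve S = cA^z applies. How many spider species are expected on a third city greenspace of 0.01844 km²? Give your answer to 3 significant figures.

5.67

z = ln(32/12) / ln(1.556/0.1261) = 0.9808 / 2.5128 = 0.3903
c = 12 / 0.1261^0.3903 = 12 / 0.4456 = 26.93
S₃ = 26.93 × 0.01844^0.3903 = 26.93 × 0.2104 ≈ 5.666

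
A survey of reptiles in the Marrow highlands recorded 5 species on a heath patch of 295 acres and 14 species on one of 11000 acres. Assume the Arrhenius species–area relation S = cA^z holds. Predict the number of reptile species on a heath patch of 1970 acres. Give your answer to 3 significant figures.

8.58

z = ln(14/5) / ln(11000/295) = 1.0296 / 3.6187 = 0.2845
c = 5 / 295^0.2845 = 5 / 5.044 = 0.9914
S₃ = 0.9914 × 1970^0.2845 = 0.9914 × 8.657 ≈ 8.582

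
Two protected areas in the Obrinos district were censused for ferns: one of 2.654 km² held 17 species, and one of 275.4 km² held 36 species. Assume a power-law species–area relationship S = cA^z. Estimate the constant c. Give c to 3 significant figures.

z = ln(S₂/S₁) / ln(A₂/A₁) = ln(36/17) / ln(275.4/2.654) = 0.7503 / 4.6422 = 0.1616
c = S₁ / A₁^z = 17 / 2.654^0.1616 = 17 / 1.171 = 14.52

14.5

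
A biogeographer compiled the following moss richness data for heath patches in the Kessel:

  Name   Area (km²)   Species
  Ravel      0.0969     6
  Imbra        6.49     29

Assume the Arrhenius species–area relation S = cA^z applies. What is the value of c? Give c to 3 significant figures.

14.4

z = ln(S₂/S₁) / ln(A₂/A₁) = ln(29/6) / ln(6.49/0.0969) = 1.5755 / 4.2043 = 0.3747
c = S₁ / A₁^z = 6 / 0.0969^0.3747 = 6 / 0.417 = 14.39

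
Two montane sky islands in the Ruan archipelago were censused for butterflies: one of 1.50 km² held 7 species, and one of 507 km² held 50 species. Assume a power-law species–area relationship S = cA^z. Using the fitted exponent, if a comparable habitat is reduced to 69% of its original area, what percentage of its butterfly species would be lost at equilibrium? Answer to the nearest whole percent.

12%

z = ln(50/7) / ln(507/1.5) = 1.9661 / 5.8230 = 0.3376
S_new/S_old = (A_new/A_old)^z = 0.69^0.3376 = exp(0.3376 × -0.3711) = 0.8822
Fraction lost = 1 − 0.8822 = 0.1178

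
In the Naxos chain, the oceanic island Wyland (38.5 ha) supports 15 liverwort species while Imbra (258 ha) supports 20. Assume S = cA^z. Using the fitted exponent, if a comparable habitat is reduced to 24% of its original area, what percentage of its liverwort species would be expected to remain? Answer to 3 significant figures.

80.6%

z = ln(20/15) / ln(258/38.5) = 0.2877 / 1.9023 = 0.1512
S_new/S_old = (A_new/A_old)^z = 0.24^0.1512 = exp(0.1512 × -1.4271) = 0.8059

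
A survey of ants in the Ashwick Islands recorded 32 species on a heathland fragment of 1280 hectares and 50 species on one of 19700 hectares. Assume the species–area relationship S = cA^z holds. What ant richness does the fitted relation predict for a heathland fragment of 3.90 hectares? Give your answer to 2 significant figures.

12

z = ln(50/32) / ln(19700/1280) = 0.4463 / 2.7338 = 0.1633
c = 32 / 1280^0.1633 = 32 / 3.216 = 9.952
S₃ = 9.952 × 3.9^0.1633 = 9.952 × 1.249 ≈ 12.43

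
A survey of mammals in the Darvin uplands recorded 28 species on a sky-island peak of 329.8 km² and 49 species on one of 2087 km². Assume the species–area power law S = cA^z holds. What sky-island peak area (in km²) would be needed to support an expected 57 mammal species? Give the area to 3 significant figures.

3440 km²

z = ln(49/28) / ln(2087/329.8) = 0.5596 / 1.8450 = 0.3033
c = 28 / 329.8^0.3033 = 28 / 5.805 = 4.823
A = (57/4.823)^(1/0.3033) ⇒ ln A = ln(11.82)/0.3033 = 8.1421
A = e^8.1421 ≈ 3436 km²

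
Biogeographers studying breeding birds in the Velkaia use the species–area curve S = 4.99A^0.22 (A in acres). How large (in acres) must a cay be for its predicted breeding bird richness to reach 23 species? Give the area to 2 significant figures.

23 = 4.99 × A^0.22  ⇒  A^0.22 = 23/4.99 = 4.609
ln A = ln(4.609) / 0.22 = 1.5281 / 0.22 = 6.9457
A = e^6.9457 ≈ 1039 acres

1000 acres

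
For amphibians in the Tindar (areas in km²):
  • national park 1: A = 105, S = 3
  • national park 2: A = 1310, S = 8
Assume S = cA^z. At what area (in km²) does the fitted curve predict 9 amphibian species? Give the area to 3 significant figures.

z = ln(8/3) / ln(1310/105) = 0.9808 / 2.5238 = 0.3886
c = 3 / 105^0.3886 = 3 / 6.102 = 0.4916
A = (9/0.4916)^(1/0.3886) ⇒ ln A = ln(18.31)/0.3886 = 7.4809
A = e^7.4809 ≈ 1774 km²

1770 km²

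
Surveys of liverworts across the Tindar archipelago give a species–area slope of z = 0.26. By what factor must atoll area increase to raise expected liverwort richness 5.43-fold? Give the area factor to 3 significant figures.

670

(A₂/A₁)^0.26 = 5.43, so A₂/A₁ = 5.43^(1/0.26) = 5.43^3.846
ln(A₂/A₁) = ln 5.43 / 0.26 = 1.6919 / 0.26 = 6.5075
A₂/A₁ = e^6.5075 ≈ 670.1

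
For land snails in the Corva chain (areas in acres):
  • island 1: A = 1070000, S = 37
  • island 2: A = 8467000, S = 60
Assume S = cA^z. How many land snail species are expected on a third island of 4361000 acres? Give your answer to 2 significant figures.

z = ln(60/37) / ln(8467000/1070000) = 0.4834 / 2.0685 = 0.2337
c = 37 / 1070000^0.2337 = 37 / 25.65 = 1.442
S₃ = 1.442 × 4361000^0.2337 = 1.442 × 35.62 ≈ 51.38

51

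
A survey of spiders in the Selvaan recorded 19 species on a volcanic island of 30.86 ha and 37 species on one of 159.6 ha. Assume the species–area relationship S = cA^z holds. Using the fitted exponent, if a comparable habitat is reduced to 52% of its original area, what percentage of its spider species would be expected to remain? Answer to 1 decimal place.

z = ln(37/19) / ln(159.6/30.86) = 0.6665 / 1.6432 = 0.4056
S_new/S_old = (A_new/A_old)^z = 0.52^0.4056 = exp(0.4056 × -0.6539) = 0.767

76.7%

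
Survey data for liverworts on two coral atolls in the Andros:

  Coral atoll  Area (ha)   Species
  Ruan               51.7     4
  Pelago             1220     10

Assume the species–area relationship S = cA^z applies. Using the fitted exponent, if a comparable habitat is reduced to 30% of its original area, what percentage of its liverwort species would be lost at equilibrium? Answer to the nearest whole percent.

z = ln(10/4) / ln(1220/51.7) = 0.9163 / 3.1611 = 0.2899
S_new/S_old = (A_new/A_old)^z = 0.3^0.2899 = exp(0.2899 × -1.2040) = 0.7054
Fraction lost = 1 − 0.7054 = 0.2946

29%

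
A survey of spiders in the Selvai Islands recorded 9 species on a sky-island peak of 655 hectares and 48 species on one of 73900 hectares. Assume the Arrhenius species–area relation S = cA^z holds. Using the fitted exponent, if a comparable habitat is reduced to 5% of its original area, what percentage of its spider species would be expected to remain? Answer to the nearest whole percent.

z = ln(48/9) / ln(73900/655) = 1.6740 / 4.7258 = 0.3542
S_new/S_old = (A_new/A_old)^z = 0.05^0.3542 = exp(0.3542 × -2.9957) = 0.3461

35%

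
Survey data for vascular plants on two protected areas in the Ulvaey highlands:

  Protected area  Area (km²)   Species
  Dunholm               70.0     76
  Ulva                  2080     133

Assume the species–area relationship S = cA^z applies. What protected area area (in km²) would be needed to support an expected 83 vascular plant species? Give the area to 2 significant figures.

z = ln(133/76) / ln(2080/70) = 0.5596 / 3.3916 = 0.1650
c = 76 / 70^0.1650 = 76 / 2.016 = 37.7
A = (83/37.7)^(1/0.1650) ⇒ ln A = ln(2.201)/0.1650 = 4.7825
A = e^4.7825 ≈ 119.4 km²

120 km²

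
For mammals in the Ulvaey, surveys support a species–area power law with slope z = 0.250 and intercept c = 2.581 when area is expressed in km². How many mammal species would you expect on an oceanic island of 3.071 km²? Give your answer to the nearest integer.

3 species

S = 2.581 × 3.071^0.25
ln S = ln 2.581 + 0.25 × ln 3.071 = 0.9482 + 0.25 × 1.1220 = 1.2287
S = e^1.2287 ≈ 3.417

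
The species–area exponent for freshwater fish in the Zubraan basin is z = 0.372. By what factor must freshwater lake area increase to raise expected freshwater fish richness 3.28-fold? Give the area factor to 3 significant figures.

24.4

(A₂/A₁)^0.372 = 3.28, so A₂/A₁ = 3.28^(1/0.372) = 3.28^2.688
ln(A₂/A₁) = ln 3.28 / 0.372 = 1.1878 / 0.372 = 3.1931
A₂/A₁ = e^3.1931 ≈ 24.36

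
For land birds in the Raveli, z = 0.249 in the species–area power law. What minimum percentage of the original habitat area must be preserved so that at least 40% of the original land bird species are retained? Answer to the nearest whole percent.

Need (A_new/A_old)^0.249 = 0.4, so A_new/A_old = 0.4^(1/0.249) = 0.4^4.016
ln(A_new/A_old) = ln 0.4 / 0.249 = -0.9163 / 0.249 = -3.6799
A_new/A_old = e^-3.6799 ≈ 0.02523

3%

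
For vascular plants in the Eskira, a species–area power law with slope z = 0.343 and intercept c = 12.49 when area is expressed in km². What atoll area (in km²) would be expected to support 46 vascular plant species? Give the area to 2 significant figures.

46 = 12.49 × A^0.343  ⇒  A^0.343 = 46/12.49 = 3.683
ln A = ln(3.683) / 0.343 = 1.3037 / 0.343 = 3.8009
A = e^3.8009 ≈ 44.74 km²

45 km²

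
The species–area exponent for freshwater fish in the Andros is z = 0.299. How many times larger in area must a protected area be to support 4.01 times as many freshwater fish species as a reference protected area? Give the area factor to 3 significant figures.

104

(A₂/A₁)^0.299 = 4.01, so A₂/A₁ = 4.01^(1/0.299) = 4.01^3.344
ln(A₂/A₁) = ln 4.01 / 0.299 = 1.3888 / 0.299 = 4.6448
A₂/A₁ = e^4.6448 ≈ 104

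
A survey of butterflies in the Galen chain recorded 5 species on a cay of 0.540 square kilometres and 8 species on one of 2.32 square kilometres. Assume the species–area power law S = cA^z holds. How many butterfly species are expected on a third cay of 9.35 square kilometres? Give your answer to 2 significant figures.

z = ln(8/5) / ln(2.32/0.54) = 0.4700 / 1.4578 = 0.3224
c = 5 / 0.54^0.3224 = 5 / 0.8198 = 6.099
S₃ = 6.099 × 9.35^0.3224 = 6.099 × 2.056 ≈ 12.54

13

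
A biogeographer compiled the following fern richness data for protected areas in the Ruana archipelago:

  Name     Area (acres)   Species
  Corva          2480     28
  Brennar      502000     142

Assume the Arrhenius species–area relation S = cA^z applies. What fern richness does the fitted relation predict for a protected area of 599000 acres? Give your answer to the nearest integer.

z = ln(142/28) / ln(502000/2480) = 1.6236 / 5.3103 = 0.3057
c = 28 / 2480^0.3057 = 28 / 10.91 = 2.566
S₃ = 2.566 × 599000^0.3057 = 2.566 × 58.4 ≈ 149.9

150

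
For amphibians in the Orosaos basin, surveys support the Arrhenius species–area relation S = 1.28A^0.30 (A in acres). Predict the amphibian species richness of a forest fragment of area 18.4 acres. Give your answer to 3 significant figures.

3.07

S = 1.28 × 18.4^0.3
ln S = ln 1.28 + 0.3 × ln 18.4 = 0.2469 + 0.3 × 2.9124 = 1.1206
S = e^1.1206 ≈ 3.067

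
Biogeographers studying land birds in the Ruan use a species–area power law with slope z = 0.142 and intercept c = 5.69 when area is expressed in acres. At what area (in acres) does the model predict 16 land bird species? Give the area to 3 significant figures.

1450 acres

16 = 5.69 × A^0.142  ⇒  A^0.142 = 16/5.69 = 2.812
ln A = ln(2.812) / 0.142 = 1.0339 / 0.142 = 7.2808
A = e^7.2808 ≈ 1452 acres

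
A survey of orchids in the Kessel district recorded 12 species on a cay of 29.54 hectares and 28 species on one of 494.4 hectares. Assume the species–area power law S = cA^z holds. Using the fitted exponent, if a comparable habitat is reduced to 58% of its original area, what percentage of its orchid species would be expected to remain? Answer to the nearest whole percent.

z = ln(28/12) / ln(494.4/29.54) = 0.8473 / 2.8176 = 0.3007
S_new/S_old = (A_new/A_old)^z = 0.58^0.3007 = exp(0.3007 × -0.5447) = 0.8489

85%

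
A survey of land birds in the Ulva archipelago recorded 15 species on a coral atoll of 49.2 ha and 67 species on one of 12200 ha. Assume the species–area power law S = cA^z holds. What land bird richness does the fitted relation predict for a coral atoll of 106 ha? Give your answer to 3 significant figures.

z = ln(67/15) / ln(12200/49.2) = 1.4966 / 5.5133 = 0.2715
c = 15 / 49.2^0.2715 = 15 / 2.879 = 5.209
S₃ = 5.209 × 106^0.2715 = 5.209 × 3.546 ≈ 18.47

18.5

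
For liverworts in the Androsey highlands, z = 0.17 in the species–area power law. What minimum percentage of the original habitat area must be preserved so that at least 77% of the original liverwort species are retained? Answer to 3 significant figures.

Need (A_new/A_old)^0.17 = 0.77, so A_new/A_old = 0.77^(1/0.17) = 0.77^5.882
ln(A_new/A_old) = ln 0.77 / 0.17 = -0.2614 / 0.17 = -1.5374
A_new/A_old = e^-1.5374 ≈ 0.2149

21.5%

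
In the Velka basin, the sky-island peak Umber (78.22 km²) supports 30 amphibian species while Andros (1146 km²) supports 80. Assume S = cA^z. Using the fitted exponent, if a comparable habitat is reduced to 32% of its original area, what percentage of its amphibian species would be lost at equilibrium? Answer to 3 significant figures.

z = ln(80/30) / ln(1146/78.22) = 0.9808 / 2.6845 = 0.3654
S_new/S_old = (A_new/A_old)^z = 0.32^0.3654 = exp(0.3654 × -1.1394) = 0.6595
Fraction lost = 1 − 0.6595 = 0.3405

34.1%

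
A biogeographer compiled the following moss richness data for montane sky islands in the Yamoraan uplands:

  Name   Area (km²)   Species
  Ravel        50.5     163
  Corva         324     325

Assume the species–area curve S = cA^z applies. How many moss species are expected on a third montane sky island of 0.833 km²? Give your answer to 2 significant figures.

z = ln(325/163) / ln(324/50.5) = 0.6901 / 1.8588 = 0.3713
c = 163 / 50.5^0.3713 = 163 / 4.289 = 38
S₃ = 38 × 0.833^0.3713 = 38 × 0.9344 ≈ 35.51

36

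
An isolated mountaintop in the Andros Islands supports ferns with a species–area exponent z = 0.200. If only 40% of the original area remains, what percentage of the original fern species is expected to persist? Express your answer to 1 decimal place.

S_new/S_old = (A_new/A_old)^z = 0.4^0.2
= exp(0.2 × ln 0.4) = exp(0.2 × -0.9163) = exp(-0.1833) ≈ 0.8326

83.3%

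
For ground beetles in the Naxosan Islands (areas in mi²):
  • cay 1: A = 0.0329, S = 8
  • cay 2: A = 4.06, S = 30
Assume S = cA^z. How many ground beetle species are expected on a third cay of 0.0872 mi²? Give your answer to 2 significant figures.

z = ln(30/8) / ln(4.06/0.0329) = 1.3218 / 4.8155 = 0.2745
c = 8 / 0.0329^0.2745 = 8 / 0.3917 = 20.42
S₃ = 20.42 × 0.0872^0.2745 = 20.42 × 0.5119 ≈ 10.45

10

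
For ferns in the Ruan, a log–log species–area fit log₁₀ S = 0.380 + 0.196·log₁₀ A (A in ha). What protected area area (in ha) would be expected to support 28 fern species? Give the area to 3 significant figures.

278000 ha

28 = 2.399 × A^0.196  ⇒  A^0.196 = 28/2.399 = 11.67
ln A = ln(11.67) / 0.196 = 2.4572 / 0.196 = 12.5368
A = e^12.5368 ≈ 278409 ha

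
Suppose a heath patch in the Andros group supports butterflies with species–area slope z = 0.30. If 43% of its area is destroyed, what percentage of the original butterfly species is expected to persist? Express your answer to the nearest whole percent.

S_new/S_old = (A_new/A_old)^z = 0.57^0.3
= exp(0.3 × ln 0.57) = exp(0.3 × -0.5621) = exp(-0.1686) ≈ 0.8448

84%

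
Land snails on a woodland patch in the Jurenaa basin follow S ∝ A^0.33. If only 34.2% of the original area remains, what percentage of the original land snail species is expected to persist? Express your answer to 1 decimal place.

S_new/S_old = (A_new/A_old)^z = 0.342^0.33
= exp(0.33 × ln 0.342) = exp(0.33 × -1.0729) = exp(-0.3541) ≈ 0.7018

70.2%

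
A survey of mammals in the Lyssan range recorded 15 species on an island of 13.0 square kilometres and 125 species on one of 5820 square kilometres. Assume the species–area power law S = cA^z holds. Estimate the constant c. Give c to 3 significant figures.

z = ln(S₂/S₁) / ln(A₂/A₁) = ln(125/15) / ln(5820/13) = 2.1203 / 6.1041 = 0.3474
c = S₁ / A₁^z = 15 / 13^0.3474 = 15 / 2.437 = 6.154

6.15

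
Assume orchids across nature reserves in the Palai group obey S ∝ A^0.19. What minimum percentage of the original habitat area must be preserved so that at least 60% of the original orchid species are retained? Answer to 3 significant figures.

6.80%

Need (A_new/A_old)^0.19 = 0.6, so A_new/A_old = 0.6^(1/0.19) = 0.6^5.263
ln(A_new/A_old) = ln 0.6 / 0.19 = -0.5108 / 0.19 = -2.6886
A_new/A_old = e^-2.6886 ≈ 0.06798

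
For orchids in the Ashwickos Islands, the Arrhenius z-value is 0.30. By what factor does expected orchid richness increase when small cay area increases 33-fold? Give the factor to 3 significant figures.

2.85

S₂/S₁ = (A₂/A₁)^z = 33^0.3
ln(S₂/S₁) = 0.3 × ln 33 = 0.3 × 3.4965 = 1.0490
S₂/S₁ = e^1.0490 ≈ 2.855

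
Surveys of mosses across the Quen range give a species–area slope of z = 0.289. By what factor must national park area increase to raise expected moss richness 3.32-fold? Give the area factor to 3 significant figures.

(A₂/A₁)^0.289 = 3.32, so A₂/A₁ = 3.32^(1/0.289) = 3.32^3.46
ln(A₂/A₁) = ln 3.32 / 0.289 = 1.2000 / 0.289 = 4.1521
A₂/A₁ = e^4.1521 ≈ 63.57

63.6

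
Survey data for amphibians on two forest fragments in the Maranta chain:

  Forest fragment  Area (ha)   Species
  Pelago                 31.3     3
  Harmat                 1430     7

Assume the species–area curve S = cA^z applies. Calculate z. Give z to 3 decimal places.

Taking logs: ln S = ln c + z ln A, so z = (ln S₂ − ln S₁)/(ln A₂ − ln A₁).
z = ln(7/3) / ln(1430/31.3) = ln(2.333) / ln(45.69) = 0.8473 / 3.8218 = 0.2217

0.222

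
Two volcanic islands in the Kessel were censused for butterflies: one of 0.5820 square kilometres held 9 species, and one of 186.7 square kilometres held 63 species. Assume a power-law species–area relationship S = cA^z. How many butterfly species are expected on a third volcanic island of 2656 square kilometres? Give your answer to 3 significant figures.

z = ln(63/9) / ln(186.7/0.582) = 1.9459 / 5.7708 = 0.3372
c = 9 / 0.582^0.3372 = 9 / 0.8332 = 10.8
S₃ = 10.8 × 2656^0.3372 = 10.8 × 14.28 ≈ 154.2

154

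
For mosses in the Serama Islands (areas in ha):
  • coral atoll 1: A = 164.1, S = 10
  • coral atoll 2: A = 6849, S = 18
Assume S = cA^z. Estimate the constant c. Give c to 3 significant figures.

4.48

z = ln(S₂/S₁) / ln(A₂/A₁) = ln(18/10) / ln(6849/164.1) = 0.5878 / 3.7314 = 0.1575
c = S₁ / A₁^z = 10 / 164.1^0.1575 = 10 / 2.233 = 4.478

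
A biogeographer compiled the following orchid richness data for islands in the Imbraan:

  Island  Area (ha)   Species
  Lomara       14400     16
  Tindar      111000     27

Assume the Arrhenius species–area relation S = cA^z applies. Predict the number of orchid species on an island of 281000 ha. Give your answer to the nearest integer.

z = ln(27/16) / ln(111000/14400) = 0.5232 / 2.0423 = 0.2562
c = 16 / 14400^0.2562 = 16 / 11.63 = 1.376
S₃ = 1.376 × 281000^0.2562 = 1.376 × 24.89 ≈ 34.25

34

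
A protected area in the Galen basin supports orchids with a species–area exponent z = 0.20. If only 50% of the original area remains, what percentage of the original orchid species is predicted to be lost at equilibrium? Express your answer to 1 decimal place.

S_new/S_old = (A_new/A_old)^z = 0.5^0.2
= exp(0.2 × ln 0.5) = exp(0.2 × -0.6931) = exp(-0.1386) ≈ 0.8706
Fraction lost = 1 − 0.8706 = 0.1294

12.9%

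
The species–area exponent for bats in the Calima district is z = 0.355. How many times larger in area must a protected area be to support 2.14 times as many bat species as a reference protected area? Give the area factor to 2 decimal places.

8.53

(A₂/A₁)^0.355 = 2.14, so A₂/A₁ = 2.14^(1/0.355) = 2.14^2.817
ln(A₂/A₁) = ln 2.14 / 0.355 = 0.7608 / 0.355 = 2.1431
A₂/A₁ = e^2.1431 ≈ 8.526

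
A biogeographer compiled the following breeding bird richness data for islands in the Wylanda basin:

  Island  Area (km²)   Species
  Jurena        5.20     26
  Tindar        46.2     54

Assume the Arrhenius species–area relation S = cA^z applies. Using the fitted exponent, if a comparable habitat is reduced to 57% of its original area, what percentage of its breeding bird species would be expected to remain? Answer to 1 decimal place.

82.9%

z = ln(54/26) / ln(46.2/5.2) = 0.7309 / 2.1843 = 0.3346
S_new/S_old = (A_new/A_old)^z = 0.57^0.3346 = exp(0.3346 × -0.5621) = 0.8285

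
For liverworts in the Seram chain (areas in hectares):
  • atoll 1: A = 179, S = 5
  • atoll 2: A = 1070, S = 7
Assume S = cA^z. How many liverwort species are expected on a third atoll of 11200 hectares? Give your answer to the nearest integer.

11

z = ln(7/5) / ln(1070/179) = 0.3365 / 1.7880 = 0.1882
c = 5 / 179^0.1882 = 5 / 2.654 = 1.884
S₃ = 1.884 × 11200^0.1882 = 1.884 × 5.781 ≈ 10.89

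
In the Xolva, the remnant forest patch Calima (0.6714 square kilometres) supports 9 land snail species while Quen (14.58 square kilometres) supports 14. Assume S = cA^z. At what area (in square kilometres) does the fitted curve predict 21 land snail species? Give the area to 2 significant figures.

250 square kilometres

z = ln(14/9) / ln(14.58/0.6714) = 0.4418 / 3.0780 = 0.1435
c = 9 / 0.6714^0.1435 = 9 / 0.9444 = 9.53
A = (21/9.53)^(1/0.1435) ⇒ ln A = ln(2.204)/0.1435 = 5.5043
A = e^5.5043 ≈ 245.8 square kilometres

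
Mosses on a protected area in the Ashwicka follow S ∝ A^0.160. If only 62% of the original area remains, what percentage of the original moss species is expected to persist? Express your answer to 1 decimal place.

S_new/S_old = (A_new/A_old)^z = 0.62^0.16
= exp(0.16 × ln 0.62) = exp(0.16 × -0.4780) = exp(-0.0765) ≈ 0.9264

92.6%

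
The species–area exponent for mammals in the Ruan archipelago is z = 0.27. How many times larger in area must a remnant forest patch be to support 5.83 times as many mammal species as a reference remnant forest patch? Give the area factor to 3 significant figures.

(A₂/A₁)^0.27 = 5.83, so A₂/A₁ = 5.83^(1/0.27) = 5.83^3.704
ln(A₂/A₁) = ln 5.83 / 0.27 = 1.7630 / 0.27 = 6.5297
A₂/A₁ = e^6.5297 ≈ 685.2

685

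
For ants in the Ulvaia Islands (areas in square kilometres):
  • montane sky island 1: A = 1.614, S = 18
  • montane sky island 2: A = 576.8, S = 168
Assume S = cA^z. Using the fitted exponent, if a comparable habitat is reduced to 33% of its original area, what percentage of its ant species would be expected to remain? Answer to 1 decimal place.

z = ln(168/18) / ln(576.8/1.614) = 2.2336 / 5.8788 = 0.3799
S_new/S_old = (A_new/A_old)^z = 0.33^0.3799 = exp(0.3799 × -1.1087) = 0.6562

65.6%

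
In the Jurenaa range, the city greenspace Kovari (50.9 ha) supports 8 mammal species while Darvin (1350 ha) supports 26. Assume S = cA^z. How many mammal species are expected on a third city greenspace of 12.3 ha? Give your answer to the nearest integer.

z = ln(26/8) / ln(1350/50.9) = 1.1787 / 3.2780 = 0.3596
c = 8 / 50.9^0.3596 = 8 / 4.108 = 1.947
S₃ = 1.947 × 12.3^0.3596 = 1.947 × 2.465 ≈ 4.801

5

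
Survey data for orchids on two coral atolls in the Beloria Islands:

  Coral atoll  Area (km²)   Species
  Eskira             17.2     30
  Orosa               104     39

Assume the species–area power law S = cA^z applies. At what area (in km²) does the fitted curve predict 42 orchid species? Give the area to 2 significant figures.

z = ln(39/30) / ln(104/17.2) = 0.2624 / 1.7995 = 0.1458
c = 30 / 17.2^0.1458 = 30 / 1.514 = 19.81
A = (42/19.81)^(1/0.1458) ⇒ ln A = ln(2.12)/0.1458 = 5.1527
A = e^5.1527 ≈ 172.9 km²

170 km²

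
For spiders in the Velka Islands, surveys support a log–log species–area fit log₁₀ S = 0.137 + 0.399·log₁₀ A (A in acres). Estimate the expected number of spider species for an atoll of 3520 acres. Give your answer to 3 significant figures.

35.7

S = 1.371 × 3520^0.399
ln S = ln 1.371 + 0.399 × ln 3520 = 0.3155 + 0.399 × 8.1662 = 3.5738
S = e^3.5738 ≈ 35.65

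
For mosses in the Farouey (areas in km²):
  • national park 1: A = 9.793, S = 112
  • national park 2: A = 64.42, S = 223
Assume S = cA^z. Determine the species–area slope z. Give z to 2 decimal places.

Taking logs: ln S = ln c + z ln A, so z = (ln S₂ − ln S₁)/(ln A₂ − ln A₁).
z = ln(223/112) / ln(64.42/9.793) = ln(1.991) / ln(6.578) = 0.6887 / 1.8838 = 0.3656

0.37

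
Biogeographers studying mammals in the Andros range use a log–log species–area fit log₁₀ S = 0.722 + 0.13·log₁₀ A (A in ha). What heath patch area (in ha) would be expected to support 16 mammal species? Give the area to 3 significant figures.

5110 ha

16 = 5.272 × A^0.13  ⇒  A^0.13 = 16/5.272 = 3.035
ln A = ln(3.035) / 0.13 = 1.1101 / 0.13 = 8.5394
A = e^8.5394 ≈ 5112 ha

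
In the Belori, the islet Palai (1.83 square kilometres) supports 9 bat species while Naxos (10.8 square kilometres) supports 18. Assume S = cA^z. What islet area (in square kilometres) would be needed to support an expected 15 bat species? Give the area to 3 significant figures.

z = ln(18/9) / ln(10.8/1.83) = 0.6931 / 1.7752 = 0.3905
c = 9 / 1.83^0.3905 = 9 / 1.266 = 7.108
A = (15/7.108)^(1/0.3905) ⇒ ln A = ln(2.11)/0.3905 = 1.9126
A = e^1.9126 ≈ 6.771 square kilometres

6.77 square kilometres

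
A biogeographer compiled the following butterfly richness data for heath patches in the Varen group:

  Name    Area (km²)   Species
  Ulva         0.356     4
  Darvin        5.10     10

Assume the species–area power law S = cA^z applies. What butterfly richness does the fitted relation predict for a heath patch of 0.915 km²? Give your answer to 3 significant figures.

z = ln(10/4) / ln(5.1/0.356) = 0.9163 / 2.6621 = 0.3442
c = 4 / 0.356^0.3442 = 4 / 0.7008 = 5.708
S₃ = 5.708 × 0.915^0.3442 = 5.708 × 0.9699 ≈ 5.536

5.54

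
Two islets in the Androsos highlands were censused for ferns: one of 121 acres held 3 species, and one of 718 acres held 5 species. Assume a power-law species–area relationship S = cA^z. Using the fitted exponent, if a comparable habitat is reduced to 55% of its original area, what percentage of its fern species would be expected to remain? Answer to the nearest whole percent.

z = ln(5/3) / ln(718/121) = 0.5108 / 1.7807 = 0.2869
S_new/S_old = (A_new/A_old)^z = 0.55^0.2869 = exp(0.2869 × -0.5978) = 0.8424

84%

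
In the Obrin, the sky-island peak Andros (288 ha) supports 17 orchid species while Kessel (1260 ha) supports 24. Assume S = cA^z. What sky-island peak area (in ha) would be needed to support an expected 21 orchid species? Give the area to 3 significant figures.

711 ha

z = ln(24/17) / ln(1260/288) = 0.3448 / 1.4759 = 0.2336
c = 17 / 288^0.2336 = 17 / 3.755 = 4.527
A = (21/4.527)^(1/0.2336) ⇒ ln A = ln(4.639)/0.2336 = 6.5674
A = e^6.5674 ≈ 711.5 ha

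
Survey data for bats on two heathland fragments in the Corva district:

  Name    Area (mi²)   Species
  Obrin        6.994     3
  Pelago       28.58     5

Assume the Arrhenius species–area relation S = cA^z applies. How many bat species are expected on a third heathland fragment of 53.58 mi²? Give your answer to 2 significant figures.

z = ln(5/3) / ln(28.58/6.994) = 0.5108 / 1.4077 = 0.3629
c = 3 / 6.994^0.3629 = 3 / 2.026 = 1.481
S₃ = 1.481 × 53.58^0.3629 = 1.481 × 4.241 ≈ 6.281

6.3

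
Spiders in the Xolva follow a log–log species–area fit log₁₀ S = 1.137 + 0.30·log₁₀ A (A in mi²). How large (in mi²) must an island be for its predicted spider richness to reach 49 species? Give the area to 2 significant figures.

49 = 13.71 × A^0.3  ⇒  A^0.3 = 49/13.71 = 3.574
ln A = ln(3.574) / 0.3 = 1.2738 / 0.3 = 4.2459
A = e^4.2459 ≈ 69.82 mi²

70 mi²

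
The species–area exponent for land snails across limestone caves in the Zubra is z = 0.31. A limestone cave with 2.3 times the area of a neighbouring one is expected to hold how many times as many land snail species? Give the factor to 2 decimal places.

S₂/S₁ = (A₂/A₁)^z = 2.3^0.31
ln(S₂/S₁) = 0.31 × ln 2.3 = 0.31 × 0.8329 = 0.2582
S₂/S₁ = e^0.2582 ≈ 1.295

1.29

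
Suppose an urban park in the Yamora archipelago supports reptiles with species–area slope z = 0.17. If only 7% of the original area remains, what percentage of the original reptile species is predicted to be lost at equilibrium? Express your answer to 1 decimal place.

36.4%

S_new/S_old = (A_new/A_old)^z = 0.07^0.17
= exp(0.17 × ln 0.07) = exp(0.17 × -2.6593) = exp(-0.4521) ≈ 0.6363
Fraction lost = 1 − 0.6363 = 0.3637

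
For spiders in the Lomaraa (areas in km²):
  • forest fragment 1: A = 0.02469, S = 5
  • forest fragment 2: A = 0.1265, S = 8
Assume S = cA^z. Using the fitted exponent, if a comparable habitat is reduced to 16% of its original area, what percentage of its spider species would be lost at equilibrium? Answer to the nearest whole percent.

41%

z = ln(8/5) / ln(0.1265/0.02469) = 0.4700 / 1.6338 = 0.2877
S_new/S_old = (A_new/A_old)^z = 0.16^0.2877 = exp(0.2877 × -1.8326) = 0.5903
Fraction lost = 1 − 0.5903 = 0.4097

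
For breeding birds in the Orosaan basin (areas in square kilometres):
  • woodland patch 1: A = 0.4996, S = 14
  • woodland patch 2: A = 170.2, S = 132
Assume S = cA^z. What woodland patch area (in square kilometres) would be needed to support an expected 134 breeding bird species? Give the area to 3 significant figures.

z = ln(132/14) / ln(170.2/0.4996) = 2.2437 / 5.8309 = 0.3848
c = 14 / 0.4996^0.3848 = 14 / 0.7656 = 18.29
A = (134/18.29)^(1/0.3848) ⇒ ln A = ln(7.328)/0.3848 = 5.1761
A = e^5.1761 ≈ 177 square kilometres

177 square kilometres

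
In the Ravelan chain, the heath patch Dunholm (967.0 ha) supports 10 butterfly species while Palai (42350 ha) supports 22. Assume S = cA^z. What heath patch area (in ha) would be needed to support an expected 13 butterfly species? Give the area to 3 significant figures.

3400 ha

z = ln(22/10) / ln(42350/967) = 0.7885 / 3.7795 = 0.2086
c = 10 / 967^0.2086 = 10 / 4.196 = 2.383
A = (13/2.383)^(1/0.2086) ⇒ ln A = ln(5.454)/0.2086 = 8.1319
A = e^8.1319 ≈ 3401 ha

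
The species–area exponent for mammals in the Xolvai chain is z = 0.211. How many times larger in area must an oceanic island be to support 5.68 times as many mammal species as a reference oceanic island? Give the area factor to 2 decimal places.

(A₂/A₁)^0.211 = 5.68, so A₂/A₁ = 5.68^(1/0.211) = 5.68^4.739
ln(A₂/A₁) = ln 5.68 / 0.211 = 1.7370 / 0.211 = 8.2320
A₂/A₁ = e^8.2320 ≈ 3759

3759.33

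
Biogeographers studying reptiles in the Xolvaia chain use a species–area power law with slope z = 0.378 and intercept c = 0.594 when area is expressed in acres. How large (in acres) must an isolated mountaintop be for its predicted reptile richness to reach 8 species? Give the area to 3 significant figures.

972 acres

8 = 0.594 × A^0.378  ⇒  A^0.378 = 8/0.594 = 13.47
ln A = ln(13.47) / 0.378 = 2.6003 / 0.378 = 6.8791
A = e^6.8791 ≈ 971.8 acres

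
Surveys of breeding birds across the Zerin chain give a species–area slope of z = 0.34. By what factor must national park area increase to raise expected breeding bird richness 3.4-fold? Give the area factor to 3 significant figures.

(A₂/A₁)^0.34 = 3.4, so A₂/A₁ = 3.4^(1/0.34) = 3.4^2.941
ln(A₂/A₁) = ln 3.4 / 0.34 = 1.2238 / 0.34 = 3.5993
A₂/A₁ = e^3.5993 ≈ 36.57

36.6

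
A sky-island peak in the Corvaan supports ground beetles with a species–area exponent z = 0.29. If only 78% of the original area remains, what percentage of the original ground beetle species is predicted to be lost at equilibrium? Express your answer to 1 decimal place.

S_new/S_old = (A_new/A_old)^z = 0.78^0.29
= exp(0.29 × ln 0.78) = exp(0.29 × -0.2485) = exp(-0.0721) ≈ 0.9305
Fraction lost = 1 − 0.9305 = 0.06952

7.0%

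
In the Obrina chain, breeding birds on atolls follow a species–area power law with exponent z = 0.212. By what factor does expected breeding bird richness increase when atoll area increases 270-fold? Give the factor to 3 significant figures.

S₂/S₁ = (A₂/A₁)^z = 270^0.212
ln(S₂/S₁) = 0.212 × ln 270 = 0.212 × 5.5984 = 1.1869
S₂/S₁ = e^1.1869 ≈ 3.277

3.28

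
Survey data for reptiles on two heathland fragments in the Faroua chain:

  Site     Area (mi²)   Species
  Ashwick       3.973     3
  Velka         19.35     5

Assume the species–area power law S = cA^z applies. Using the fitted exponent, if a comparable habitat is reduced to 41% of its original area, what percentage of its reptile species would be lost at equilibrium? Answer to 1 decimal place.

z = ln(5/3) / ln(19.35/3.973) = 0.5108 / 1.5832 = 0.3227
S_new/S_old = (A_new/A_old)^z = 0.41^0.3227 = exp(0.3227 × -0.8916) = 0.75
Fraction lost = 1 − 0.75 = 0.25

25.0%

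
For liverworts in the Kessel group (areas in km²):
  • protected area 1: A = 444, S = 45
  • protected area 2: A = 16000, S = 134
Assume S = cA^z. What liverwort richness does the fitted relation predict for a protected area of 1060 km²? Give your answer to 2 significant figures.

z = ln(134/45) / ln(16000/444) = 1.0912 / 3.5845 = 0.3044
c = 45 / 444^0.3044 = 45 / 6.396 = 7.036
S₃ = 7.036 × 1060^0.3044 = 7.036 × 8.336 ≈ 58.65

59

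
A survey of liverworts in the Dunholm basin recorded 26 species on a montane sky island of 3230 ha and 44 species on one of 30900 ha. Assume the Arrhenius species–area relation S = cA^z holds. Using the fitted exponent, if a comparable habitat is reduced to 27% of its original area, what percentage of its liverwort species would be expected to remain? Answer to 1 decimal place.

73.7%

z = ln(44/26) / ln(30900/3230) = 0.5261 / 2.2583 = 0.2330
S_new/S_old = (A_new/A_old)^z = 0.27^0.2330 = exp(0.2330 × -1.3093) = 0.7371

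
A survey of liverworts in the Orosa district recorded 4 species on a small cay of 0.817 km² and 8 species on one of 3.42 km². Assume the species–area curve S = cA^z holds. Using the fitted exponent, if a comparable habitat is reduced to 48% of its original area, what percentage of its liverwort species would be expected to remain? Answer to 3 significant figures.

z = ln(8/4) / ln(3.42/0.817) = 0.6931 / 1.4318 = 0.4841
S_new/S_old = (A_new/A_old)^z = 0.48^0.4841 = exp(0.4841 × -0.7340) = 0.7009

70.1%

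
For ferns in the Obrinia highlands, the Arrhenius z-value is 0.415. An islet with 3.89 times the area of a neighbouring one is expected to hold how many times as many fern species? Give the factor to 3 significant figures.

1.76

S₂/S₁ = (A₂/A₁)^z = 3.89^0.415
ln(S₂/S₁) = 0.415 × ln 3.89 = 0.415 × 1.3584 = 0.5637
S₂/S₁ = e^0.5637 ≈ 1.757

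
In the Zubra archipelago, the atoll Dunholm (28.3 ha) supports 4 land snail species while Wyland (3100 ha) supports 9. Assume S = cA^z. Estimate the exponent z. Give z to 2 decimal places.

0.17

Taking logs: ln S = ln c + z ln A, so z = (ln S₂ − ln S₁)/(ln A₂ − ln A₁).
z = ln(9/4) / ln(3100/28.3) = ln(2.25) / ln(109.5) = 0.8109 / 4.6963 = 0.1727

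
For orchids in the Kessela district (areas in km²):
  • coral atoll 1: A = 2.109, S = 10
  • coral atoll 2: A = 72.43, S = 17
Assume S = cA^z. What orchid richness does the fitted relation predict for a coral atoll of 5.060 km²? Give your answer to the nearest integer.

11

z = ln(17/10) / ln(72.43/2.109) = 0.5306 / 3.5364 = 0.1500
c = 10 / 2.109^0.1500 = 10 / 1.118 = 8.941
S₃ = 8.941 × 5.06^0.1500 = 8.941 × 1.275 ≈ 11.4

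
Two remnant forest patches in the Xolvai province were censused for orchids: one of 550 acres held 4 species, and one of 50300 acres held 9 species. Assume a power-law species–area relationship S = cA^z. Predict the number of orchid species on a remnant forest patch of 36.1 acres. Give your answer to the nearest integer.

2

z = ln(9/4) / ln(50300/550) = 0.8109 / 4.5158 = 0.1796
c = 4 / 550^0.1796 = 4 / 3.105 = 1.288
S₃ = 1.288 × 36.1^0.1796 = 1.288 × 1.904 ≈ 2.453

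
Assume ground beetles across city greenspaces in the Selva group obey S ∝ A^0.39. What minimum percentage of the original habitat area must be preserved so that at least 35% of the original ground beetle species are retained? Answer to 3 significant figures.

Need (A_new/A_old)^0.39 = 0.35, so A_new/A_old = 0.35^(1/0.39) = 0.35^2.564
ln(A_new/A_old) = ln 0.35 / 0.39 = -1.0498 / 0.39 = -2.6919
A_new/A_old = e^-2.6919 ≈ 0.06776

6.78%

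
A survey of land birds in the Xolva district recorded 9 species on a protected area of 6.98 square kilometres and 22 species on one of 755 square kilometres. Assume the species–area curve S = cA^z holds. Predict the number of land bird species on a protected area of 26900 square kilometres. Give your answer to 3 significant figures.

z = ln(22/9) / ln(755/6.98) = 0.8938 / 4.6837 = 0.1908
c = 9 / 6.98^0.1908 = 9 / 1.449 = 6.212
S₃ = 6.212 × 26900^0.1908 = 6.212 × 7.004 ≈ 43.51

43.5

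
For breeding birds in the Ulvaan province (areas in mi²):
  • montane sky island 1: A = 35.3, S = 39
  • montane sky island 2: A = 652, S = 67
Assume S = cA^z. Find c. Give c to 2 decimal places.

z = ln(S₂/S₁) / ln(A₂/A₁) = ln(67/39) / ln(652/35.3) = 0.5411 / 2.9162 = 0.1856
c = S₁ / A₁^z = 39 / 35.3^0.1856 = 39 / 1.937 = 20.13

20.13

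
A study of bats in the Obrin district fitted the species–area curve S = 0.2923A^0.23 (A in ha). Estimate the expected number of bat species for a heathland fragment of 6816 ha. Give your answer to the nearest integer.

2 species

S = 0.2923 × 6816^0.23
ln S = ln 0.2923 + 0.23 × ln 6816 = -1.2300 + 0.23 × 8.8270 = 0.8002
S = e^0.8002 ≈ 2.226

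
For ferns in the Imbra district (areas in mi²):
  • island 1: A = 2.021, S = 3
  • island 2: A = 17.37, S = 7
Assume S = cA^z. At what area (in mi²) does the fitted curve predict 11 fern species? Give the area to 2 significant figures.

55 mi²

z = ln(7/3) / ln(17.37/2.021) = 0.8473 / 2.1512 = 0.3939
c = 3 / 2.021^0.3939 = 3 / 1.319 = 2.274
A = (11/2.274)^(1/0.3939) ⇒ ln A = ln(4.838)/0.3939 = 4.0023
A = e^4.0023 ≈ 54.72 mi²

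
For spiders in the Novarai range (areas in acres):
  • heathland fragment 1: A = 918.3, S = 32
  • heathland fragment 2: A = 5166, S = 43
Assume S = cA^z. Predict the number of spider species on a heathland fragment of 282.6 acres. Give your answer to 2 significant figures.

26

z = ln(43/32) / ln(5166/918.3) = 0.2955 / 1.7273 = 0.1711
c = 32 / 918.3^0.1711 = 32 / 3.212 = 9.961
S₃ = 9.961 × 282.6^0.1711 = 9.961 × 2.626 ≈ 26.16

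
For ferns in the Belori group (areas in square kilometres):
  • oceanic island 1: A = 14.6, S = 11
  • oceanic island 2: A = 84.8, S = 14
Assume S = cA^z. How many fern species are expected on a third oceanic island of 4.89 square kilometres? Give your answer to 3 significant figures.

9.47

z = ln(14/11) / ln(84.8/14.6) = 0.2412 / 1.7593 = 0.1371
c = 11 / 14.6^0.1371 = 11 / 1.444 = 7.617
S₃ = 7.617 × 4.89^0.1371 = 7.617 × 1.243 ≈ 9.468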